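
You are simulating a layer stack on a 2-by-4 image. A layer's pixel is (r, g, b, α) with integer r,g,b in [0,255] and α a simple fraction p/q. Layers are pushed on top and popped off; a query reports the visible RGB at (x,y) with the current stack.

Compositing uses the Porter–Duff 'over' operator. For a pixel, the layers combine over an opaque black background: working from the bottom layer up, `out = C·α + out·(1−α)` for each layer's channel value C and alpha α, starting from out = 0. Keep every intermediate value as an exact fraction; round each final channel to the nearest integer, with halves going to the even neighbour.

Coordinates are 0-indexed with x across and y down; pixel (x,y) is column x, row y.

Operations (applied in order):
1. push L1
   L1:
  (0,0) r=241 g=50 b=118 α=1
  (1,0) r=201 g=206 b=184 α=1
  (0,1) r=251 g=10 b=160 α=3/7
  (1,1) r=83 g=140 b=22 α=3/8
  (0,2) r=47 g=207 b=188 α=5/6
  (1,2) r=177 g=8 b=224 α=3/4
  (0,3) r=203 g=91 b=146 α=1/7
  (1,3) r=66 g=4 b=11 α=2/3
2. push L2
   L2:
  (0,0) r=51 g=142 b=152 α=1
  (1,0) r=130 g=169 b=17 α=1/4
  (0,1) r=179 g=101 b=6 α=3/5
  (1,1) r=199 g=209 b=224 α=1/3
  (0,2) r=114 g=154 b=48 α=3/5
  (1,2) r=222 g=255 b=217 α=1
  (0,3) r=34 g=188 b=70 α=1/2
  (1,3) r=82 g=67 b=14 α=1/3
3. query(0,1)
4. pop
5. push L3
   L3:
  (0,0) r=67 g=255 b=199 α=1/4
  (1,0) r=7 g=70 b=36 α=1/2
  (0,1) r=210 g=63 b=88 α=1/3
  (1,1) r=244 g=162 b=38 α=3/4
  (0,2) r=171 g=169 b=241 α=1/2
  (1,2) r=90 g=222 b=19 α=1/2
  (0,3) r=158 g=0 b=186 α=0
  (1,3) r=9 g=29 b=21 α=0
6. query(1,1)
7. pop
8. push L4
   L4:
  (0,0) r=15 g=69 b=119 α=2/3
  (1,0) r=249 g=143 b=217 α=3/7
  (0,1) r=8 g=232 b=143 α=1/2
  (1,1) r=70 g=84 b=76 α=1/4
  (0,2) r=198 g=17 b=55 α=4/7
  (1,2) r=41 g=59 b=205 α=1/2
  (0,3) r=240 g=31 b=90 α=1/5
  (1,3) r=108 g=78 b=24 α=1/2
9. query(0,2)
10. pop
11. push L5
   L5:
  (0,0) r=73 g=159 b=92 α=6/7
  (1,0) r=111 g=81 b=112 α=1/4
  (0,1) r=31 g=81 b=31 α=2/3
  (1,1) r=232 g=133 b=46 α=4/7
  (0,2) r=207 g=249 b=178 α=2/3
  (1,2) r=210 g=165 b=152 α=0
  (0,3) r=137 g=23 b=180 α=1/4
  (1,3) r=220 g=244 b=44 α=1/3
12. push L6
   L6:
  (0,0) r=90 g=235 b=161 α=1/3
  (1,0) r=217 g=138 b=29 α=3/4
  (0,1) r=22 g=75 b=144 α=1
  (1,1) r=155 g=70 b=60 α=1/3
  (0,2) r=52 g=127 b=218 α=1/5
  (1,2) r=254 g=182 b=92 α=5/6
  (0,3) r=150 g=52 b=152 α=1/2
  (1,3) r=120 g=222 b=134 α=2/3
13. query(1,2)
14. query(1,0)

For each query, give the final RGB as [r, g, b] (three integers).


at x=0,y=1 over L1,L2:
after L1 α=3/7: [753/7, 30/7, 480/7]
after L2 α=3/5: [1053/7, 2181/35, 1086/35]
→ [150, 62, 31]

query (1,1) [L1,L3] — begin 0,0,0
+L1 (α=3/8) → [249/8, 105/2, 33/4]
+L3 (α=3/4) → [6105/32, 1077/8, 489/16]
→ [191, 135, 31]

(0,2) stack=L1,L4; from [0,0,0]:
+L1 (α=5/6) → [235/6, 345/2, 470/3]
+L4 (α=4/7) → [1819/14, 1171/14, 690/7]
→ [130, 84, 99]

at x=1,y=2 over L1,L5,L6:
after L1 α=3/4: [531/4, 6, 168]
after L5 α=0: [531/4, 6, 168]
after L6 α=5/6: [5611/24, 458/3, 314/3]
rounded: [234, 153, 105]

query (1,0) [L1,L5,L6] — begin 0,0,0
+L1 (α=1) → [201, 206, 184]
+L5 (α=1/4) → [357/2, 699/4, 166]
+L6 (α=3/4) → [1659/8, 2355/16, 253/4]
→ [207, 147, 63]


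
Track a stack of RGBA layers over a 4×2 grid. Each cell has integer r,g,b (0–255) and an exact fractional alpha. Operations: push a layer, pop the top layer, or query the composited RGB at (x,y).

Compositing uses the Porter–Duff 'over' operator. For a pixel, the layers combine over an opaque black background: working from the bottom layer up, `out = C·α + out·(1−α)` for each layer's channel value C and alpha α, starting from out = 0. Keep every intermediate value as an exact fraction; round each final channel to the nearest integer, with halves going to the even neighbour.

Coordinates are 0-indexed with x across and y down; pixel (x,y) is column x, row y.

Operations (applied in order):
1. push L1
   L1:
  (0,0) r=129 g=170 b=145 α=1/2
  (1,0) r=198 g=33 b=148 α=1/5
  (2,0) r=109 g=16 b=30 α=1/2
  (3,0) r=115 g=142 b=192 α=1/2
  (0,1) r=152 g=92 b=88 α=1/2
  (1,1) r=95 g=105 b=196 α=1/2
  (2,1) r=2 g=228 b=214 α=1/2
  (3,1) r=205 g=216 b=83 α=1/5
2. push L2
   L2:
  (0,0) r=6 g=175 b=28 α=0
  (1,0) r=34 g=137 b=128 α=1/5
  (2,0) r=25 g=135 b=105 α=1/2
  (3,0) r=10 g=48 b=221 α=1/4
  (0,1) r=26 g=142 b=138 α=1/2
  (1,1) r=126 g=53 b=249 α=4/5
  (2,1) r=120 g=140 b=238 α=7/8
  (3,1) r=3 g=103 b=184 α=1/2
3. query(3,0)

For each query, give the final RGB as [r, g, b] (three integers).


(3,0) stack=L1,L2; from [0,0,0]:
L1 α=1/2: [115/2, 71, 96]
L2 α=1/4: [365/8, 261/4, 509/4]
rounded: [46, 65, 127]


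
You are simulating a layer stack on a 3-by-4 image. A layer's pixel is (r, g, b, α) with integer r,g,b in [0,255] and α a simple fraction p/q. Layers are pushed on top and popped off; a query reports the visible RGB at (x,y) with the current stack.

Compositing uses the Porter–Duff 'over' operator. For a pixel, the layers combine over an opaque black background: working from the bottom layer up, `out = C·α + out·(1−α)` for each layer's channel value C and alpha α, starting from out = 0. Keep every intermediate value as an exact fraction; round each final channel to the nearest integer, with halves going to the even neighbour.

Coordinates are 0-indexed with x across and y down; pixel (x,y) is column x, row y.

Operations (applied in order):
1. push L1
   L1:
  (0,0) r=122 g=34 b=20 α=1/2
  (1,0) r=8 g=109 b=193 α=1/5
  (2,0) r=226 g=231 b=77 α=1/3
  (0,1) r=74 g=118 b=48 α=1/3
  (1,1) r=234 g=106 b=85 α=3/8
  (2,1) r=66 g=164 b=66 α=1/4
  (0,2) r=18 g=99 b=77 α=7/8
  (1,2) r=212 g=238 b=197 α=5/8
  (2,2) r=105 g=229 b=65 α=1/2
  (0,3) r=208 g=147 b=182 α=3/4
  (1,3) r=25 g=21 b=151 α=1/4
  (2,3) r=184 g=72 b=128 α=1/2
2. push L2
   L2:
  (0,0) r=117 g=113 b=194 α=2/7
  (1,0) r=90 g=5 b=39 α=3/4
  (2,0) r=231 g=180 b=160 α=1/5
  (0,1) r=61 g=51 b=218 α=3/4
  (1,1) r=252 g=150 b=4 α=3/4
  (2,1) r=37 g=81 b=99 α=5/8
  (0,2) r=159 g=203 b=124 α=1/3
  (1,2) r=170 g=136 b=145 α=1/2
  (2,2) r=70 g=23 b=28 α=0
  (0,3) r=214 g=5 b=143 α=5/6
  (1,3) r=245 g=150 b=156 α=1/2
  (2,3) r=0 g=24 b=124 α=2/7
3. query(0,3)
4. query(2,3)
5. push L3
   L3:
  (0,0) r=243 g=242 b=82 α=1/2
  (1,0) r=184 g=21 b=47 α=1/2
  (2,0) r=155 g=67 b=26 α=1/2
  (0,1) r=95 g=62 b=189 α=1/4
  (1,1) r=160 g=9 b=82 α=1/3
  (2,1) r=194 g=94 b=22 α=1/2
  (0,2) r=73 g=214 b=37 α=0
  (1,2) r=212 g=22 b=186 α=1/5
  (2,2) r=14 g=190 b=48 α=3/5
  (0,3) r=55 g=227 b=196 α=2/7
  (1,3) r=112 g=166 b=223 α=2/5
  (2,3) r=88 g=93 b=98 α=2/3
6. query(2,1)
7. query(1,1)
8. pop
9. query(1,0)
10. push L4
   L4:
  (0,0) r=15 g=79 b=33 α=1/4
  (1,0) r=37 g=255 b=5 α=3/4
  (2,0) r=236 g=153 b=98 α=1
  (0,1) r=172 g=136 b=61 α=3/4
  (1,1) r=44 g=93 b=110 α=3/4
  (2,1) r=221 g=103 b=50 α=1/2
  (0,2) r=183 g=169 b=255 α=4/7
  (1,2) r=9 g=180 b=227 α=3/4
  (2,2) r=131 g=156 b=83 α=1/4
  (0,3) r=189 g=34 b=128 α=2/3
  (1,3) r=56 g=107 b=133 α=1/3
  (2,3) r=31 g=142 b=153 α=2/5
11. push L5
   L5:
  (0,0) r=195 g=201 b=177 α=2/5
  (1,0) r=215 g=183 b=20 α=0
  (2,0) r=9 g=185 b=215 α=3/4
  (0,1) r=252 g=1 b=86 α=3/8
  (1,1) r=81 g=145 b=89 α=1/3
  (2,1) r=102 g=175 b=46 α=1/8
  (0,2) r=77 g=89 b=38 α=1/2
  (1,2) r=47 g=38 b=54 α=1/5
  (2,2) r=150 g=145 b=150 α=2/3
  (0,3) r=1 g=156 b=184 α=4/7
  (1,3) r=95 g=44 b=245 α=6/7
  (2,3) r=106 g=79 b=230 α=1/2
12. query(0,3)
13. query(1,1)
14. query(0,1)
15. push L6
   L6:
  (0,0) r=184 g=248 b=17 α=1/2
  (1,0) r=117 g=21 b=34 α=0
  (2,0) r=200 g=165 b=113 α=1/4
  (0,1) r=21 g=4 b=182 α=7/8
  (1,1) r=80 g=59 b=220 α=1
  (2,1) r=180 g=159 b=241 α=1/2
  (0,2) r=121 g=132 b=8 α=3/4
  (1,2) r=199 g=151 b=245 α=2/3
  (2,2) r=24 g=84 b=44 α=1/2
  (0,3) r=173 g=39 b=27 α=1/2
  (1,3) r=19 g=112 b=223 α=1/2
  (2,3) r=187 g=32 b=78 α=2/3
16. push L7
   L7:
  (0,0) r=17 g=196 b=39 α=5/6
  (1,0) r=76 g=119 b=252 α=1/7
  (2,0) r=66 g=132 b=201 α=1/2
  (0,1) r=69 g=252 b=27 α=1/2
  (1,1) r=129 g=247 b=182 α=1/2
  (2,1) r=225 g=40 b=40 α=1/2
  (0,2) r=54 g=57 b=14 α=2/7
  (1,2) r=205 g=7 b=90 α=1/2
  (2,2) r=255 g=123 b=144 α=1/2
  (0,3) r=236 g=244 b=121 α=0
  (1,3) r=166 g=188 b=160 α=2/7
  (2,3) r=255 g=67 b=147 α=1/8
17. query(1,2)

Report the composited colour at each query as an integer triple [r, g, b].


(0,3) stack=L1,L2; from [0,0,0]:
after L1 α=3/4: [156, 441/4, 273/2]
after L2 α=5/6: [613/3, 541/24, 1703/12]
→ [204, 23, 142]

query (2,3) [L1,L2] — begin 0,0,0
L1 α=1/2: [92, 36, 64]
L2 α=2/7: [460/7, 228/7, 568/7]
= [66, 33, 81]

query (2,1) [L1,L2,L3] — begin 0,0,0
+L1 (α=1/4) → [33/2, 41, 33/2]
+L2 (α=5/8) → [469/16, 66, 1089/16]
+L3 (α=1/2) → [3573/32, 80, 1441/32]
= [112, 80, 45]

query (1,1) [L1,L2,L3] — begin 0,0,0
after L1 α=3/8: [351/4, 159/4, 255/8]
after L2 α=3/4: [3375/16, 1959/16, 351/32]
after L3 α=1/3: [4655/24, 677/8, 1663/48]
rounded: [194, 85, 35]

at x=1,y=0 over L1,L2:
+L1 (α=1/5) → [8/5, 109/5, 193/5]
+L2 (α=3/4) → [679/10, 46/5, 389/10]
rounded: [68, 9, 39]

at x=0,y=3 over L1,L2,L4,L5:
after L1 α=3/4: [156, 441/4, 273/2]
after L2 α=5/6: [613/3, 541/24, 1703/12]
after L4 α=2/3: [1747/9, 2173/72, 4775/36]
after L5 α=4/7: [1759/21, 17149/168, 13607/84]
= [84, 102, 162]

query (1,1) [L1,L2,L4,L5] — begin 0,0,0
after L1 α=3/8: [351/4, 159/4, 255/8]
after L2 α=3/4: [3375/16, 1959/16, 351/32]
after L4 α=3/4: [5487/64, 6423/64, 10911/128]
after L5 α=1/3: [2693/32, 11063/96, 16607/192]
= [84, 115, 86]

at x=0,y=1 over L1,L2,L4,L5:
L1 α=1/3: [74/3, 118/3, 16]
L2 α=3/4: [623/12, 577/12, 335/2]
L4 α=3/4: [6815/48, 5473/48, 701/8]
L5 α=3/8: [70363/384, 27509/384, 5569/64]
rounded: [183, 72, 87]

query (1,2) [L1,L2,L4,L5,L6,L7] — begin 0,0,0
after L1 α=5/8: [265/2, 595/4, 985/8]
after L2 α=1/2: [605/4, 1139/8, 2145/16]
after L4 α=3/4: [713/16, 5459/32, 13041/64]
after L5 α=1/5: [901/20, 5763/40, 2781/16]
after L6 α=2/3: [8861/60, 17843/120, 10621/48]
after L7 α=1/2: [21161/120, 18683/240, 14941/96]
rounded: [176, 78, 156]


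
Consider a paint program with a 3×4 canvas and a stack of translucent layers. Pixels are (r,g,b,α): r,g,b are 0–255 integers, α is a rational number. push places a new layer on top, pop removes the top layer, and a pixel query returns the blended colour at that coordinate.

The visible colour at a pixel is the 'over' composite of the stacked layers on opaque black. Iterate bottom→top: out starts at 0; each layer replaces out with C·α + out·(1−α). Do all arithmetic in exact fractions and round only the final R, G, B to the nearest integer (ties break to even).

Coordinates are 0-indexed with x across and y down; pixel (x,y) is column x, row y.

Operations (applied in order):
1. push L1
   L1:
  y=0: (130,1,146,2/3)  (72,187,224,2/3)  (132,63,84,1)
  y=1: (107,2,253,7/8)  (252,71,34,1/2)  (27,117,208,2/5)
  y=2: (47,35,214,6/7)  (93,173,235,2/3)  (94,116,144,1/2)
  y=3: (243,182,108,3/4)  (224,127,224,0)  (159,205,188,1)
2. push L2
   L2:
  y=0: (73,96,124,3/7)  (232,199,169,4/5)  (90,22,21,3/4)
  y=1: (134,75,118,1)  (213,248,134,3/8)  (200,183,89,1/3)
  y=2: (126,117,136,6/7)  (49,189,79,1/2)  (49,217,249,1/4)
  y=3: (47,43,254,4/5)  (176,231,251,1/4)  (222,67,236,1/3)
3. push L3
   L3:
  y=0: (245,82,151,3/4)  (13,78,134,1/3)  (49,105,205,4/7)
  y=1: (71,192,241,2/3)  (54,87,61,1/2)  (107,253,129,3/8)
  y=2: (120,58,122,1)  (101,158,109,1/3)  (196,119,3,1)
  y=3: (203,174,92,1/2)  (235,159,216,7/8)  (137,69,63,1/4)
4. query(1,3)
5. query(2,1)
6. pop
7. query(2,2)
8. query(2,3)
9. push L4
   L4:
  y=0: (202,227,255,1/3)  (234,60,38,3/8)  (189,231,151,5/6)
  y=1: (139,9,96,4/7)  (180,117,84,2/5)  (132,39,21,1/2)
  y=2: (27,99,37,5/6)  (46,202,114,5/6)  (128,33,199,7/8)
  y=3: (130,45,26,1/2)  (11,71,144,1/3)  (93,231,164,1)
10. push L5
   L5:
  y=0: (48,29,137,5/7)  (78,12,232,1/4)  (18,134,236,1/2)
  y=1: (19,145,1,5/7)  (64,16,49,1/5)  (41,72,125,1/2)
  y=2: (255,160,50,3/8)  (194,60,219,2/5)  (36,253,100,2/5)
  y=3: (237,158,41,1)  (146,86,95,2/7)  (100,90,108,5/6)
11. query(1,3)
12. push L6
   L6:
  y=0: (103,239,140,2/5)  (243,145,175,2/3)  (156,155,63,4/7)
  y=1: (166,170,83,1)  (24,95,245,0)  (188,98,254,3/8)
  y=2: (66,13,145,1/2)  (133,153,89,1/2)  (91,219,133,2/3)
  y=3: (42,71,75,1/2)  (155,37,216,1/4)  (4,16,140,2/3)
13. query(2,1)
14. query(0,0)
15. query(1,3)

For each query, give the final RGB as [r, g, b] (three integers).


query (1,3) [L1,L2,L3] — begin 0,0,0
after L1 α=0: [0, 0, 0]
after L2 α=1/4: [44, 231/4, 251/4]
after L3 α=7/8: [1689/8, 4683/32, 6299/32]
→ [211, 146, 197]

(2,1) stack=L1,L2,L3; from [0,0,0]:
L1 α=2/5: [54/5, 234/5, 416/5]
L2 α=1/3: [1108/15, 461/5, 1277/15]
L3 α=3/8: [2071/24, 305/2, 1219/12]
rounded: [86, 152, 102]

query (2,2) [L1,L2] — begin 0,0,0
L1 α=1/2: [47, 58, 72]
L2 α=1/4: [95/2, 391/4, 465/4]
→ [48, 98, 116]

(2,3) stack=L1,L2; from [0,0,0]:
after L1 α=1: [159, 205, 188]
after L2 α=1/3: [180, 159, 204]
= [180, 159, 204]

at x=1,y=3 over L1,L2,L4,L5:
L1 α=0: [0, 0, 0]
L2 α=1/4: [44, 231/4, 251/4]
L4 α=1/3: [33, 373/6, 539/6]
L5 α=2/7: [457/7, 2897/42, 3835/42]
rounded: [65, 69, 91]

query (2,1) [L1,L2,L4,L5,L6] — begin 0,0,0
L1 α=2/5: [54/5, 234/5, 416/5]
L2 α=1/3: [1108/15, 461/5, 1277/15]
L4 α=1/2: [1544/15, 328/5, 796/15]
L5 α=1/2: [2159/30, 344/5, 2671/30]
L6 α=3/8: [5543/48, 319/4, 7243/48]
→ [115, 80, 151]

(0,0) stack=L1,L2,L4,L5,L6; from [0,0,0]:
L1 α=2/3: [260/3, 2/3, 292/3]
L2 α=3/7: [1697/21, 872/21, 2284/21]
L4 α=1/3: [7636/63, 6511/63, 9923/63]
L5 α=5/7: [30392/441, 22157/441, 63001/441]
L6 α=2/5: [60674/735, 92423/735, 104161/735]
rounded: [83, 126, 142]

(1,3) stack=L1,L2,L4,L5,L6; from [0,0,0]:
+L1 (α=0) → [0, 0, 0]
+L2 (α=1/4) → [44, 231/4, 251/4]
+L4 (α=1/3) → [33, 373/6, 539/6]
+L5 (α=2/7) → [457/7, 2897/42, 3835/42]
+L6 (α=1/4) → [614/7, 3415/56, 6859/56]
rounded: [88, 61, 122]


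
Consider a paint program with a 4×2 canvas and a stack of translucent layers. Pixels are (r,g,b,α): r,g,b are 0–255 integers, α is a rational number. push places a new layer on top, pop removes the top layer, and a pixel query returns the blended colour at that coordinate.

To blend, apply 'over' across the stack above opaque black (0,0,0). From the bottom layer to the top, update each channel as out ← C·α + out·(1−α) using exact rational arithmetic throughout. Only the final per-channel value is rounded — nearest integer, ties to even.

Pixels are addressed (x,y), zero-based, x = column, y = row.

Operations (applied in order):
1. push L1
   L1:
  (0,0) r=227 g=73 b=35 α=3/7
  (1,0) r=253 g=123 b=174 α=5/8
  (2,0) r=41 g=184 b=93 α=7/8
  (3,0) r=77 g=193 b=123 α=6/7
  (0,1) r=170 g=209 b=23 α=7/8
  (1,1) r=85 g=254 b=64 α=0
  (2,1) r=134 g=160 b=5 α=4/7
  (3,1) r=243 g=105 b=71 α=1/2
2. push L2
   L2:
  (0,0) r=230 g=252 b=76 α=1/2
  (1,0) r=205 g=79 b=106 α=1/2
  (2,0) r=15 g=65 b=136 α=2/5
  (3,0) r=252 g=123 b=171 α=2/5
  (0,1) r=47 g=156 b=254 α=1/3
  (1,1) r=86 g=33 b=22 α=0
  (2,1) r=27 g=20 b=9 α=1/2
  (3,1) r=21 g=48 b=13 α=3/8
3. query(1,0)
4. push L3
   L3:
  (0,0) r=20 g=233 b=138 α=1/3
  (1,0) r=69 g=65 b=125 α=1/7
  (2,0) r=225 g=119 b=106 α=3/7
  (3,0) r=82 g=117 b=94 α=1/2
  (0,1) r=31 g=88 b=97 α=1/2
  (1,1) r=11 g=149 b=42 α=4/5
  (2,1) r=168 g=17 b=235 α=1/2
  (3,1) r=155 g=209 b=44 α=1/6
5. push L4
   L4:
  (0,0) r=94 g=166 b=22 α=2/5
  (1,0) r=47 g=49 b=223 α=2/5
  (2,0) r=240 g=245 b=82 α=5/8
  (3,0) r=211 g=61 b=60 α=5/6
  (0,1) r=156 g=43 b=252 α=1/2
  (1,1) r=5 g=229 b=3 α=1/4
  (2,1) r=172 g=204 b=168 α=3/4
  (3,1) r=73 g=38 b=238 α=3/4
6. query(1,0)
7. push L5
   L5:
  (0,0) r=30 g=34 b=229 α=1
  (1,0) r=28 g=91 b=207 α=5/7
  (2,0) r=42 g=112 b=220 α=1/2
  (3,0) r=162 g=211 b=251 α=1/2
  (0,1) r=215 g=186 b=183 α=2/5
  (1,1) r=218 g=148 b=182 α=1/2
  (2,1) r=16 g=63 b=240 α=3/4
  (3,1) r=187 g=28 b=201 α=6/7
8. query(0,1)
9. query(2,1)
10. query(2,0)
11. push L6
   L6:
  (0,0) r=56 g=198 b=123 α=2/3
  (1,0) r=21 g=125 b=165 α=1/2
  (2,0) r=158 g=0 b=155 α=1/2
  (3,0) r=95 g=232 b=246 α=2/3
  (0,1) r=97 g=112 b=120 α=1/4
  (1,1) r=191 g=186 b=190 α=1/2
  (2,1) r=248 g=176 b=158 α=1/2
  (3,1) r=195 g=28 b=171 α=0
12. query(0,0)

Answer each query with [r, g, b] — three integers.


at x=1,y=0 over L1,L2:
+L1 (α=5/8) → [1265/8, 615/8, 435/4]
+L2 (α=1/2) → [2905/16, 1247/16, 859/8]
rounded: [182, 78, 107]

at x=1,y=0 over L1,L2,L3,L4:
after L1 α=5/8: [1265/8, 615/8, 435/4]
after L2 α=1/2: [2905/16, 1247/16, 859/8]
after L3 α=1/7: [9267/56, 4261/56, 3077/28]
after L4 α=2/5: [6613/56, 18271/280, 21719/140]
→ [118, 65, 155]

query (0,1) [L1,L2,L3,L4,L5] — begin 0,0,0
after L1 α=7/8: [595/4, 1463/8, 161/8]
after L2 α=1/3: [689/6, 2087/12, 1177/12]
after L3 α=1/2: [875/12, 3143/24, 2341/24]
after L4 α=1/2: [2747/24, 4175/48, 8389/48]
after L5 α=2/5: [6187/40, 10127/80, 2849/16]
= [155, 127, 178]

query (2,1) [L1,L2,L3,L4,L5] — begin 0,0,0
L1 α=4/7: [536/7, 640/7, 20/7]
L2 α=1/2: [725/14, 390/7, 83/14]
L3 α=1/2: [3077/28, 509/14, 3373/28]
L4 α=3/4: [17525/112, 9077/56, 17485/112]
L5 α=3/4: [22901/448, 19661/224, 98125/448]
rounded: [51, 88, 219]

at x=2,y=0 over L1,L2,L3,L4,L5:
+L1 (α=7/8) → [287/8, 161, 651/8]
+L2 (α=2/5) → [1101/40, 613/5, 4129/40]
+L3 (α=3/7) → [7851/70, 4237/35, 7309/70]
+L4 (α=5/8) → [107553/560, 27793/140, 50627/560]
+L5 (α=1/2) → [131073/1120, 43473/280, 173827/1120]
rounded: [117, 155, 155]

(0,0) stack=L1,L2,L3,L4,L5,L6; from [0,0,0]:
+L1 (α=3/7) → [681/7, 219/7, 15]
+L2 (α=1/2) → [2291/14, 1983/14, 91/2]
+L3 (α=1/3) → [2431/21, 3614/21, 229/3]
+L4 (α=2/5) → [3747/35, 5938/35, 273/5]
+L5 (α=1) → [30, 34, 229]
+L6 (α=2/3) → [142/3, 430/3, 475/3]
→ [47, 143, 158]


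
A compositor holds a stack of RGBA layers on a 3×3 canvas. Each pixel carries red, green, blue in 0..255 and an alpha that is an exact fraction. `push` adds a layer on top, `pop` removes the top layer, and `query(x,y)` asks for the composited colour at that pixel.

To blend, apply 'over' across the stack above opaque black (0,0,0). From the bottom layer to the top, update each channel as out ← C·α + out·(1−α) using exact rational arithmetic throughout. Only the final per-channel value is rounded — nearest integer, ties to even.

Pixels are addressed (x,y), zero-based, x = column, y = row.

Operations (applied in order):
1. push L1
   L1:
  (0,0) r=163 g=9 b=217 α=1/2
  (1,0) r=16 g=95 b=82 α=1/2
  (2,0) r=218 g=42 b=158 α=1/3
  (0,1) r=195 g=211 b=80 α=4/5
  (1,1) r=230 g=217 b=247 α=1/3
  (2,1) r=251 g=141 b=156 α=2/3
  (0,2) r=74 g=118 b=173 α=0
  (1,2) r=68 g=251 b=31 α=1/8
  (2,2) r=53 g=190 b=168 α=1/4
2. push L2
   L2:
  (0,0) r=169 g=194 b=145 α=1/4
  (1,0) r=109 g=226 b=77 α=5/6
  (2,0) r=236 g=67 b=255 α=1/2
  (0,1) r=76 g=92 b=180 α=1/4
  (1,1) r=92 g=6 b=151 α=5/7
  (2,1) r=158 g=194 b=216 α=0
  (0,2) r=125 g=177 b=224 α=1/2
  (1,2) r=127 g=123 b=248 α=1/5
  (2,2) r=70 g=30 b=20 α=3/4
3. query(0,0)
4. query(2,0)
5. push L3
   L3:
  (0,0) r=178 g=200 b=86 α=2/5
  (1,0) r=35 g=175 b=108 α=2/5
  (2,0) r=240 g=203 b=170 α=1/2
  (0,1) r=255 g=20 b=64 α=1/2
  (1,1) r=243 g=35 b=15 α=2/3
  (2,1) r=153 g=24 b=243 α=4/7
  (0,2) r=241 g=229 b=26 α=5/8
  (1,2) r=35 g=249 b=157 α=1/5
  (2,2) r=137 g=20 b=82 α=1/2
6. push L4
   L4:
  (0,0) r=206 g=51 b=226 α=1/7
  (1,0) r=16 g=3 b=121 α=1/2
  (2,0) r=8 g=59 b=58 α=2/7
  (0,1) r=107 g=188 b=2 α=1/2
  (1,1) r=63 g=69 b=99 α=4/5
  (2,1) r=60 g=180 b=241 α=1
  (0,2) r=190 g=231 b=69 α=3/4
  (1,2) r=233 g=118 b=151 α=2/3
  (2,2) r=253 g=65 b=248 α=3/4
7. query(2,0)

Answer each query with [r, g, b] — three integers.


query (0,0) [L1,L2] — begin 0,0,0
+L1 (α=1/2) → [163/2, 9/2, 217/2]
+L2 (α=1/4) → [827/8, 415/8, 941/8]
rounded: [103, 52, 118]

(2,0) stack=L1,L2; from [0,0,0]:
+L1 (α=1/3) → [218/3, 14, 158/3]
+L2 (α=1/2) → [463/3, 81/2, 923/6]
→ [154, 40, 154]

at x=2,y=0 over L1,L2,L3,L4:
+L1 (α=1/3) → [218/3, 14, 158/3]
+L2 (α=1/2) → [463/3, 81/2, 923/6]
+L3 (α=1/2) → [1183/6, 487/4, 1943/12]
+L4 (α=2/7) → [6011/42, 2907/28, 11107/84]
= [143, 104, 132]


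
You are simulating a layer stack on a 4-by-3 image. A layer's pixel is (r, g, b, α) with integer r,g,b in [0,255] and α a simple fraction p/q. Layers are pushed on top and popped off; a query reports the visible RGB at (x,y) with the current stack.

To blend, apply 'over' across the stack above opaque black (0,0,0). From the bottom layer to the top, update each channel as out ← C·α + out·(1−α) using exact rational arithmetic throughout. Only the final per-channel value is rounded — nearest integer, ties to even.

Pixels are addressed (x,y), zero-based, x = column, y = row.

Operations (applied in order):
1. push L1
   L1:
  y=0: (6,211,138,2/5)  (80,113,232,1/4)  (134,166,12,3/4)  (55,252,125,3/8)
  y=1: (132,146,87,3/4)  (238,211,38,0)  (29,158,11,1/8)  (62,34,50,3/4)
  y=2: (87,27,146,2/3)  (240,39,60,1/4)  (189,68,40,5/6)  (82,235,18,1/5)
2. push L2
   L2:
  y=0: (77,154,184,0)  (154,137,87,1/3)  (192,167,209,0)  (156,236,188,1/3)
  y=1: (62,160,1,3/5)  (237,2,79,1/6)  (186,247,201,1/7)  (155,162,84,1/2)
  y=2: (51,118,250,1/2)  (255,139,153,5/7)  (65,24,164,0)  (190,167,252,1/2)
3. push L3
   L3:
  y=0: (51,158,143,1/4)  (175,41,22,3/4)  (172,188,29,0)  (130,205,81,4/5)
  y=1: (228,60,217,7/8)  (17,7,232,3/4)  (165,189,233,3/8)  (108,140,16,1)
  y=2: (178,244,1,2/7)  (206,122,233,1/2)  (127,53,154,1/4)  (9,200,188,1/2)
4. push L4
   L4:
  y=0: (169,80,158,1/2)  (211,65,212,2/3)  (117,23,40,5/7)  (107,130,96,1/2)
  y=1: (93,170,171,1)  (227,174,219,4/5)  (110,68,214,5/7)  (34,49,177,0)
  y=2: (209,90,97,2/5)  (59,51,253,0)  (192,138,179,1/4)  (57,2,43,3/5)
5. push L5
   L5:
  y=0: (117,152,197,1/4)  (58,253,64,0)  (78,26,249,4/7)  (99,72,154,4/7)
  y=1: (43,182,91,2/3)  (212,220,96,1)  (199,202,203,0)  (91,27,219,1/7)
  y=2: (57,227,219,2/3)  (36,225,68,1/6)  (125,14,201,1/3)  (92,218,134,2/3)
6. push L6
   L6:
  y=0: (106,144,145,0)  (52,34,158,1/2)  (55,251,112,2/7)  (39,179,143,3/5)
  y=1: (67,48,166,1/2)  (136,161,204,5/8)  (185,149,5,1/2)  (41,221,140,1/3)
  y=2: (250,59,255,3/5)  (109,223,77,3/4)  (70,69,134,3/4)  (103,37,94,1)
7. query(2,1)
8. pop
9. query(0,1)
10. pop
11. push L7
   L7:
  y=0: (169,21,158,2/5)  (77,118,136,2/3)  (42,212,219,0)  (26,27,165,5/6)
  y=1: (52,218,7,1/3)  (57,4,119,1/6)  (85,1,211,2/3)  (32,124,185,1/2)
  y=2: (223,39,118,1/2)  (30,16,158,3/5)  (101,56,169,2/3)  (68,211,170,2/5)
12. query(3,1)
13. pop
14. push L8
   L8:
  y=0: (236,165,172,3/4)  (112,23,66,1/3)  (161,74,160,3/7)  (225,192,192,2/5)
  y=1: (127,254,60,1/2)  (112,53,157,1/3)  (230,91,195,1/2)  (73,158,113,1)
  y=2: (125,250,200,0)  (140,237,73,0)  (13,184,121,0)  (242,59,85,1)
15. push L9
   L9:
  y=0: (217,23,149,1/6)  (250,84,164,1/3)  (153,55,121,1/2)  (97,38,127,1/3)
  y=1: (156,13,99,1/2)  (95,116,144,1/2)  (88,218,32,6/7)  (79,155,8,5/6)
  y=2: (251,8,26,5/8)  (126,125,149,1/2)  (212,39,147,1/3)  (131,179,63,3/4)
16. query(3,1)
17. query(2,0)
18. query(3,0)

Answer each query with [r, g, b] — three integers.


at x=2,y=1 over L1,L2,L3,L4,L5,L6:
after L1 α=1/8: [29/8, 79/4, 11/8]
after L2 α=1/7: [831/28, 731/14, 837/28]
after L3 α=3/8: [18015/224, 11593/112, 23757/224]
after L4 α=5/7: [79615/784, 30633/392, 143597/784]
after L5 α=0: [79615/784, 30633/392, 143597/784]
after L6 α=1/2: [224655/1568, 89041/784, 147517/1568]
rounded: [143, 114, 94]

(0,1) stack=L1,L2,L3,L4,L5; from [0,0,0]:
after L1 α=3/4: [99, 219/2, 261/4]
after L2 α=3/5: [384/5, 699/5, 267/10]
after L3 α=7/8: [2091/10, 2799/40, 15457/80]
after L4 α=1: [93, 170, 171]
after L5 α=2/3: [179/3, 178, 353/3]
rounded: [60, 178, 118]

query (3,1) [L1,L2,L3,L4,L7] — begin 0,0,0
L1 α=3/4: [93/2, 51/2, 75/2]
L2 α=1/2: [403/4, 375/4, 243/4]
L3 α=1: [108, 140, 16]
L4 α=0: [108, 140, 16]
L7 α=1/2: [70, 132, 201/2]
→ [70, 132, 100]

(3,1) stack=L1,L2,L3,L4,L8,L9; from [0,0,0]:
+L1 (α=3/4) → [93/2, 51/2, 75/2]
+L2 (α=1/2) → [403/4, 375/4, 243/4]
+L3 (α=1) → [108, 140, 16]
+L4 (α=0) → [108, 140, 16]
+L8 (α=1) → [73, 158, 113]
+L9 (α=5/6) → [78, 311/2, 51/2]
→ [78, 156, 26]

at x=2,y=0 over L1,L2,L3,L4,L8,L9:
+L1 (α=3/4) → [201/2, 249/2, 9]
+L2 (α=0) → [201/2, 249/2, 9]
+L3 (α=0) → [201/2, 249/2, 9]
+L4 (α=5/7) → [786/7, 52, 218/7]
+L8 (α=3/7) → [6525/49, 430/7, 4232/49]
+L9 (α=1/2) → [7011/49, 815/14, 10161/98]
rounded: [143, 58, 104]

(3,0) stack=L1,L2,L3,L4,L8,L9; from [0,0,0]:
after L1 α=3/8: [165/8, 189/2, 375/8]
after L2 α=1/3: [263/4, 425/3, 1127/12]
after L3 α=4/5: [2343/20, 577/3, 1003/12]
after L4 α=1/2: [4483/40, 967/6, 2155/24]
after L8 α=2/5: [31449/200, 347/2, 5227/40]
after L9 α=1/3: [41149/300, 385/3, 2589/20]
rounded: [137, 128, 129]


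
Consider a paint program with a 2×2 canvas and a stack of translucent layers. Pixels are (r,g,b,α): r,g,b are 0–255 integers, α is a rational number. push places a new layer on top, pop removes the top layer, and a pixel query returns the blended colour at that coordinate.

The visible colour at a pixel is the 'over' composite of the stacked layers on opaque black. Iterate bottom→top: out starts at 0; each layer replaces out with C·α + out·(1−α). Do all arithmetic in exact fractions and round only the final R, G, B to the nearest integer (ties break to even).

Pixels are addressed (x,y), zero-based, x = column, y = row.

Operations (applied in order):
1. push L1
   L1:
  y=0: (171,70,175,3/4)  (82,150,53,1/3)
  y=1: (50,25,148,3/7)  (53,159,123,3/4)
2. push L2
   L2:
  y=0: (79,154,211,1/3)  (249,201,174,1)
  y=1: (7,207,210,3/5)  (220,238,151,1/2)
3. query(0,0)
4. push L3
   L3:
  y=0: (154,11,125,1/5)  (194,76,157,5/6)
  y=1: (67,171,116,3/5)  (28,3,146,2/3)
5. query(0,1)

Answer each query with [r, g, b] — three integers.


(0,0) stack=L1,L2; from [0,0,0]:
+L1 (α=3/4) → [513/4, 105/2, 525/4]
+L2 (α=1/3) → [671/6, 259/3, 947/6]
= [112, 86, 158]

query (0,1) [L1,L2,L3] — begin 0,0,0
L1 α=3/7: [150/7, 75/7, 444/7]
L2 α=3/5: [447/35, 4497/35, 5298/35]
L3 α=3/5: [7929/175, 26949/175, 22776/175]
= [45, 154, 130]


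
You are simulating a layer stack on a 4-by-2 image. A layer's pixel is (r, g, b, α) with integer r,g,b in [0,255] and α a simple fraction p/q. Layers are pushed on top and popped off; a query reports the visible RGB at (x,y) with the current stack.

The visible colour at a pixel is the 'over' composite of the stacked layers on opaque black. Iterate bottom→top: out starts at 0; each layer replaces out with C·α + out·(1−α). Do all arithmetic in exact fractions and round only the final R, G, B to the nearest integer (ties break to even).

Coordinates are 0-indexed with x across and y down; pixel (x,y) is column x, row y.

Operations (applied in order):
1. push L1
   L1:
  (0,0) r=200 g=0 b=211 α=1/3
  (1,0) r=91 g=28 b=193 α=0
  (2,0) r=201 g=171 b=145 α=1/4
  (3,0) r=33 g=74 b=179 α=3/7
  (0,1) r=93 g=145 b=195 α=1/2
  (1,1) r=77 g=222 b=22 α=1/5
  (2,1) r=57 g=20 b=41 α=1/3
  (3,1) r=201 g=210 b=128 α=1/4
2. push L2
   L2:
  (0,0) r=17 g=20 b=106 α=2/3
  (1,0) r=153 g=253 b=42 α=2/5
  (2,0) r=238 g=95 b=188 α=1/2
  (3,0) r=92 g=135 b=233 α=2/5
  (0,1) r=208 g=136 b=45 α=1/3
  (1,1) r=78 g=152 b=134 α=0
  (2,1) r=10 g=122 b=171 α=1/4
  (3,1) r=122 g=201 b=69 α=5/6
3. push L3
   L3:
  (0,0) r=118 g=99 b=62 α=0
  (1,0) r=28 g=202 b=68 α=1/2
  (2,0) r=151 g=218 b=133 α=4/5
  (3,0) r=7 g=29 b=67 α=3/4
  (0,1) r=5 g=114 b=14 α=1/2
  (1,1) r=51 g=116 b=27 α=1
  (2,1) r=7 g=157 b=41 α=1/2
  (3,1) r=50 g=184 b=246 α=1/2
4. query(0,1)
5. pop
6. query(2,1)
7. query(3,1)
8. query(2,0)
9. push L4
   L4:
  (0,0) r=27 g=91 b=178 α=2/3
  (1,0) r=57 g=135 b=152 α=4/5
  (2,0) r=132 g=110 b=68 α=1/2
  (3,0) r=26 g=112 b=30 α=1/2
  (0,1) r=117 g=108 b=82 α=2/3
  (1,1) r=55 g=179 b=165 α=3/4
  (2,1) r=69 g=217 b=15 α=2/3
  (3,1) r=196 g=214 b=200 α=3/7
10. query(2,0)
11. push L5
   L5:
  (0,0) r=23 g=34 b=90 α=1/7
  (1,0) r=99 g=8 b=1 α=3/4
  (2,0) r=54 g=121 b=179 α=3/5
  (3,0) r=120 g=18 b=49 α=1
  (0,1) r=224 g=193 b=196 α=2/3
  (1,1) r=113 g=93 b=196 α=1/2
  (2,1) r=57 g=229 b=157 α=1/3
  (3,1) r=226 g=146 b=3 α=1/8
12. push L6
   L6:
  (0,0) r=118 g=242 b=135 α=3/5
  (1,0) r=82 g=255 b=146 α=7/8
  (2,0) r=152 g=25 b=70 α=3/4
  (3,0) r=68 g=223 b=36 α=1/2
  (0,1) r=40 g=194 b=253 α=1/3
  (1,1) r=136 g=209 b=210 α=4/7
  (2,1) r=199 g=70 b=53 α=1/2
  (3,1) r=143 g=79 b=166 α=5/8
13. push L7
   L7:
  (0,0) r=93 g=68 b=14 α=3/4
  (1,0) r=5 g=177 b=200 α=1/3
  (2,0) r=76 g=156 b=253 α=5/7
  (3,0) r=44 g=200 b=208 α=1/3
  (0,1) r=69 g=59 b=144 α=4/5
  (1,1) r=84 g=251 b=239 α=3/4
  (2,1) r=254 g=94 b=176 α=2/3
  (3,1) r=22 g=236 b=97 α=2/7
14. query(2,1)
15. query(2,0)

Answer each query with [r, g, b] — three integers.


(0,1) stack=L1,L2,L3; from [0,0,0]:
+L1 (α=1/2) → [93/2, 145/2, 195/2]
+L2 (α=1/3) → [301/3, 281/3, 80]
+L3 (α=1/2) → [158/3, 623/6, 47]
= [53, 104, 47]

query (2,1) [L1,L2] — begin 0,0,0
+L1 (α=1/3) → [19, 20/3, 41/3]
+L2 (α=1/4) → [67/4, 71/2, 53]
rounded: [17, 36, 53]

(3,1) stack=L1,L2; from [0,0,0]:
after L1 α=1/4: [201/4, 105/2, 32]
after L2 α=5/6: [2641/24, 705/4, 377/6]
→ [110, 176, 63]

at x=2,y=0 over L1,L2:
after L1 α=1/4: [201/4, 171/4, 145/4]
after L2 α=1/2: [1153/8, 551/8, 897/8]
rounded: [144, 69, 112]

query (2,0) [L1,L2,L4] — begin 0,0,0
after L1 α=1/4: [201/4, 171/4, 145/4]
after L2 α=1/2: [1153/8, 551/8, 897/8]
after L4 α=1/2: [2209/16, 1431/16, 1441/16]
= [138, 89, 90]

query (2,1) [L1,L2,L4,L5,L6,L7] — begin 0,0,0
after L1 α=1/3: [19, 20/3, 41/3]
after L2 α=1/4: [67/4, 71/2, 53]
after L4 α=2/3: [619/12, 313/2, 83/3]
after L5 α=1/3: [961/18, 542/3, 637/9]
after L6 α=1/2: [4543/36, 376/3, 557/9]
after L7 α=2/3: [22831/108, 940/9, 3725/27]
→ [211, 104, 138]

at x=2,y=0 over L1,L2,L4,L5,L6,L7:
+L1 (α=1/4) → [201/4, 171/4, 145/4]
+L2 (α=1/2) → [1153/8, 551/8, 897/8]
+L4 (α=1/2) → [2209/16, 1431/16, 1441/16]
+L5 (α=3/5) → [701/8, 867/8, 5737/40]
+L6 (α=3/4) → [4349/32, 1467/32, 14137/160]
+L7 (α=5/7) → [10429/112, 13947/112, 115337/560]
→ [93, 125, 206]


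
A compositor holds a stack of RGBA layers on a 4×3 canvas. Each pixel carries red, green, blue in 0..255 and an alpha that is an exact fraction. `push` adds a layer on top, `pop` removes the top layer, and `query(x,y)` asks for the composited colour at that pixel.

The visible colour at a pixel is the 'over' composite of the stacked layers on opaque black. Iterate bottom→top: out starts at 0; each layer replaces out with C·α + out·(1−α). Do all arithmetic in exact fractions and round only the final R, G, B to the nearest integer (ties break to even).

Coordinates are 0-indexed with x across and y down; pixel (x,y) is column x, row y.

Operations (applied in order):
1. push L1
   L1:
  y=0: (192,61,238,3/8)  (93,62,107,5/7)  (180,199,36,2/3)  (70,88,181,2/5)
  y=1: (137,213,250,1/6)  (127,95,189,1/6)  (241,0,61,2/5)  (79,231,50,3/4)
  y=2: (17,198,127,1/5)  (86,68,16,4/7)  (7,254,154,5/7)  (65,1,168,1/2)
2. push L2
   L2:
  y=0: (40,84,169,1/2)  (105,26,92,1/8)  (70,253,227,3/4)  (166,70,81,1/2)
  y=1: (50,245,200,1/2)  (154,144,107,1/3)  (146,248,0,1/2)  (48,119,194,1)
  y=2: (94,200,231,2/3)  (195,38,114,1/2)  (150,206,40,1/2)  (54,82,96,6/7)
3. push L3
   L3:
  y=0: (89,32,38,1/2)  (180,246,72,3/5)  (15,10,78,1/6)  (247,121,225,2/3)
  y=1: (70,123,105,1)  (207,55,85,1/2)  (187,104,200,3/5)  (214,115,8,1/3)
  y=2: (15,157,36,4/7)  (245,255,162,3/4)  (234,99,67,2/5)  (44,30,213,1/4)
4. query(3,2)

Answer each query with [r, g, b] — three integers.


query (3,2) [L1,L2,L3] — begin 0,0,0
+L1 (α=1/2) → [65/2, 1/2, 84]
+L2 (α=6/7) → [713/14, 985/14, 660/7]
+L3 (α=1/4) → [2755/56, 3375/56, 3471/28]
= [49, 60, 124]


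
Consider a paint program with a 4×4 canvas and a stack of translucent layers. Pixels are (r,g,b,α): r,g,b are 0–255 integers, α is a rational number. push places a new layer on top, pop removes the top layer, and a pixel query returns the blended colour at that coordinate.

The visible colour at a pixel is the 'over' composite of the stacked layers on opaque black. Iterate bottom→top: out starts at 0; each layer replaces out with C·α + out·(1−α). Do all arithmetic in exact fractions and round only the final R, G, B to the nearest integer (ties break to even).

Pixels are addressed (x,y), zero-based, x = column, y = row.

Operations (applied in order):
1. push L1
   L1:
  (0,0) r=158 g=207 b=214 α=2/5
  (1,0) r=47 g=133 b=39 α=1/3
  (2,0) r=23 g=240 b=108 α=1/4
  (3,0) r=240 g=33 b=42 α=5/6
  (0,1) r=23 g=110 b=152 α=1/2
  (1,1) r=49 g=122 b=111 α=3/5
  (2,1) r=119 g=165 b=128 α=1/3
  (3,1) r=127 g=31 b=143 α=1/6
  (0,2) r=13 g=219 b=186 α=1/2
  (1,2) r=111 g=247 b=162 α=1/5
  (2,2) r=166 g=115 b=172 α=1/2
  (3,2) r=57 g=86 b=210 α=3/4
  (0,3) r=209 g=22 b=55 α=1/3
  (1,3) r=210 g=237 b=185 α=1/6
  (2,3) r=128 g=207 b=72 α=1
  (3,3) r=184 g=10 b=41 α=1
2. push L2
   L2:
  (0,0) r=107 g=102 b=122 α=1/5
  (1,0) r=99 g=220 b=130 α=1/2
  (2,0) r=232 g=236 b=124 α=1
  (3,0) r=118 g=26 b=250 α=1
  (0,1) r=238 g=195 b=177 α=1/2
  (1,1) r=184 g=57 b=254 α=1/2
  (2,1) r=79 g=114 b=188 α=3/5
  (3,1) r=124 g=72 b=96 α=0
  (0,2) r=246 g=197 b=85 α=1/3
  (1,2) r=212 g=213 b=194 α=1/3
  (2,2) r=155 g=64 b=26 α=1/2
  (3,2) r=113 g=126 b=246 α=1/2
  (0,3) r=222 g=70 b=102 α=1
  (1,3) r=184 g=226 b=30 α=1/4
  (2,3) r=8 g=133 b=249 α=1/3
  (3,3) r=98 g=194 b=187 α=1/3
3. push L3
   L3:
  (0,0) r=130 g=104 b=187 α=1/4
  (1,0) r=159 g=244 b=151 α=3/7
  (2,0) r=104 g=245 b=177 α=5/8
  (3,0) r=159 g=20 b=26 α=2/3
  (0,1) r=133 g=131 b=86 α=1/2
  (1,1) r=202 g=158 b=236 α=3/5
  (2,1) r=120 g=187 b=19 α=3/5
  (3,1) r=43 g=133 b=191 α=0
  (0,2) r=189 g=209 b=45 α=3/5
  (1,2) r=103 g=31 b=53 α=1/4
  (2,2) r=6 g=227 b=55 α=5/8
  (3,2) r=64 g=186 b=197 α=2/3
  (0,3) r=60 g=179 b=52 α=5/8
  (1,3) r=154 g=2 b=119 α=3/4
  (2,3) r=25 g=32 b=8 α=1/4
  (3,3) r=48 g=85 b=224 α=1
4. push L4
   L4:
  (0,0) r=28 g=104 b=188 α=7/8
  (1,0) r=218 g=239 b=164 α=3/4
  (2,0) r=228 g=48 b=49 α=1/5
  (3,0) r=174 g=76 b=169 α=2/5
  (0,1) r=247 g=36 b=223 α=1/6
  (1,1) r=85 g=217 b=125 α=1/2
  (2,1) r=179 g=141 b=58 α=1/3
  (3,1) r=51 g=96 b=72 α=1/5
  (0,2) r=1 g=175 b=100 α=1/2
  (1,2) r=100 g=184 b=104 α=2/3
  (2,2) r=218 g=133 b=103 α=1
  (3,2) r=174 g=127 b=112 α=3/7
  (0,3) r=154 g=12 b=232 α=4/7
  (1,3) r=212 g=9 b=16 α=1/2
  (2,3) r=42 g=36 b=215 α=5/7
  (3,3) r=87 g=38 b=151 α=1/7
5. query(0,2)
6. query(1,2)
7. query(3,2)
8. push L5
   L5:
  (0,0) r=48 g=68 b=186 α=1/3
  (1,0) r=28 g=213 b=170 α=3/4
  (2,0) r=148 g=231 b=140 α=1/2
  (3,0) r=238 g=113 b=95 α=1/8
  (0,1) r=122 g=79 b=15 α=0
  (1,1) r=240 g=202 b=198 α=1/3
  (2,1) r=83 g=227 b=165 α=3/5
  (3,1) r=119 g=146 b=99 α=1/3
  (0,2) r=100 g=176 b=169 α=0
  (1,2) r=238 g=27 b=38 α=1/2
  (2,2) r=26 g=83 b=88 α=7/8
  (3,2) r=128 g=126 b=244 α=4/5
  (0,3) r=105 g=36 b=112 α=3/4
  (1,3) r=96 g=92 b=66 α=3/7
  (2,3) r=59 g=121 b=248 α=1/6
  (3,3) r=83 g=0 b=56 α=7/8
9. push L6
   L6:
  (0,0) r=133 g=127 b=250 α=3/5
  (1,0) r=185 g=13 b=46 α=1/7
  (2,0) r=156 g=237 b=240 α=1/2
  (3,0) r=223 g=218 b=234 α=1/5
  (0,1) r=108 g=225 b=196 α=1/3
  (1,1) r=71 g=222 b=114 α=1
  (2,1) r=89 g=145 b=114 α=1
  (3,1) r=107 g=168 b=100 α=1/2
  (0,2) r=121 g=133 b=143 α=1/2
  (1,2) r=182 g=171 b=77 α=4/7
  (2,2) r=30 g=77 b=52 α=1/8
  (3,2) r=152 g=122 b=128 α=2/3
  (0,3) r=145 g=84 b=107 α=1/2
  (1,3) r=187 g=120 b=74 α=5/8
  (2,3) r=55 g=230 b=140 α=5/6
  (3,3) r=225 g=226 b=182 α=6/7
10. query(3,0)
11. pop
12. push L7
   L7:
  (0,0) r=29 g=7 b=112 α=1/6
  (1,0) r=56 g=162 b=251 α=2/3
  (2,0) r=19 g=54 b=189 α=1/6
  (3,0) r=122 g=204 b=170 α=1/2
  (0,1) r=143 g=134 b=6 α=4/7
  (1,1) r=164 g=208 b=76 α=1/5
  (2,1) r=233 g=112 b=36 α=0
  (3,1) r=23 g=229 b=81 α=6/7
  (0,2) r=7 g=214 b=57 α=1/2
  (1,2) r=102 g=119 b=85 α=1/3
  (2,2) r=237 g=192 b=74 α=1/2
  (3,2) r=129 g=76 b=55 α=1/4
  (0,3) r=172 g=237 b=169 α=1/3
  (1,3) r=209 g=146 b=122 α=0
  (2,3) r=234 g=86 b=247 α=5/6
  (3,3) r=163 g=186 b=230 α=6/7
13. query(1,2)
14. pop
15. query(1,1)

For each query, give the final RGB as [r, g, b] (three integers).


at x=0,y=2 over L1,L2,L3,L4:
L1 α=1/2: [13/2, 219/2, 93]
L2 α=1/3: [259/3, 416/3, 271/3]
L3 α=3/5: [2219/15, 2713/15, 947/15]
L4 α=1/2: [1117/15, 2669/15, 2447/30]
→ [74, 178, 82]

at x=1,y=2 over L1,L2,L3,L4:
after L1 α=1/5: [111/5, 247/5, 162/5]
after L2 α=1/3: [1282/15, 1559/15, 1294/15]
after L3 α=1/4: [1797/20, 857/10, 1559/20]
after L4 α=2/3: [5797/60, 4537/30, 5719/60]
→ [97, 151, 95]

(3,2) stack=L1,L2,L3,L4; from [0,0,0]:
+L1 (α=3/4) → [171/4, 129/2, 315/2]
+L2 (α=1/2) → [623/8, 381/4, 807/4]
+L3 (α=2/3) → [549/8, 623/4, 2383/12]
+L4 (α=3/7) → [1593/14, 1004/7, 3391/21]
→ [114, 143, 161]

(3,0) stack=L1,L2,L3,L4,L5,L6; from [0,0,0]:
+L1 (α=5/6) → [200, 55/2, 35]
+L2 (α=1) → [118, 26, 250]
+L3 (α=2/3) → [436/3, 22, 302/3]
+L4 (α=2/5) → [784/5, 218/5, 128]
+L5 (α=1/8) → [3339/20, 2091/40, 991/8]
+L6 (α=1/5) → [4454/25, 4271/50, 1459/10]
rounded: [178, 85, 146]

at x=1,y=2 over L1,L2,L3,L4,L5,L7:
after L1 α=1/5: [111/5, 247/5, 162/5]
after L2 α=1/3: [1282/15, 1559/15, 1294/15]
after L3 α=1/4: [1797/20, 857/10, 1559/20]
after L4 α=2/3: [5797/60, 4537/30, 5719/60]
after L5 α=1/2: [20077/120, 5347/60, 7999/120]
after L7 α=1/3: [26197/180, 8917/90, 13099/180]
= [146, 99, 73]

(1,1) stack=L1,L2,L3,L4,L5; from [0,0,0]:
after L1 α=3/5: [147/5, 366/5, 333/5]
after L2 α=1/2: [1067/10, 651/10, 1603/10]
after L3 α=3/5: [4097/25, 3021/25, 5143/25]
after L4 α=1/2: [3111/25, 4223/25, 4134/25]
after L5 α=1/3: [4074/25, 13496/75, 4406/25]
rounded: [163, 180, 176]


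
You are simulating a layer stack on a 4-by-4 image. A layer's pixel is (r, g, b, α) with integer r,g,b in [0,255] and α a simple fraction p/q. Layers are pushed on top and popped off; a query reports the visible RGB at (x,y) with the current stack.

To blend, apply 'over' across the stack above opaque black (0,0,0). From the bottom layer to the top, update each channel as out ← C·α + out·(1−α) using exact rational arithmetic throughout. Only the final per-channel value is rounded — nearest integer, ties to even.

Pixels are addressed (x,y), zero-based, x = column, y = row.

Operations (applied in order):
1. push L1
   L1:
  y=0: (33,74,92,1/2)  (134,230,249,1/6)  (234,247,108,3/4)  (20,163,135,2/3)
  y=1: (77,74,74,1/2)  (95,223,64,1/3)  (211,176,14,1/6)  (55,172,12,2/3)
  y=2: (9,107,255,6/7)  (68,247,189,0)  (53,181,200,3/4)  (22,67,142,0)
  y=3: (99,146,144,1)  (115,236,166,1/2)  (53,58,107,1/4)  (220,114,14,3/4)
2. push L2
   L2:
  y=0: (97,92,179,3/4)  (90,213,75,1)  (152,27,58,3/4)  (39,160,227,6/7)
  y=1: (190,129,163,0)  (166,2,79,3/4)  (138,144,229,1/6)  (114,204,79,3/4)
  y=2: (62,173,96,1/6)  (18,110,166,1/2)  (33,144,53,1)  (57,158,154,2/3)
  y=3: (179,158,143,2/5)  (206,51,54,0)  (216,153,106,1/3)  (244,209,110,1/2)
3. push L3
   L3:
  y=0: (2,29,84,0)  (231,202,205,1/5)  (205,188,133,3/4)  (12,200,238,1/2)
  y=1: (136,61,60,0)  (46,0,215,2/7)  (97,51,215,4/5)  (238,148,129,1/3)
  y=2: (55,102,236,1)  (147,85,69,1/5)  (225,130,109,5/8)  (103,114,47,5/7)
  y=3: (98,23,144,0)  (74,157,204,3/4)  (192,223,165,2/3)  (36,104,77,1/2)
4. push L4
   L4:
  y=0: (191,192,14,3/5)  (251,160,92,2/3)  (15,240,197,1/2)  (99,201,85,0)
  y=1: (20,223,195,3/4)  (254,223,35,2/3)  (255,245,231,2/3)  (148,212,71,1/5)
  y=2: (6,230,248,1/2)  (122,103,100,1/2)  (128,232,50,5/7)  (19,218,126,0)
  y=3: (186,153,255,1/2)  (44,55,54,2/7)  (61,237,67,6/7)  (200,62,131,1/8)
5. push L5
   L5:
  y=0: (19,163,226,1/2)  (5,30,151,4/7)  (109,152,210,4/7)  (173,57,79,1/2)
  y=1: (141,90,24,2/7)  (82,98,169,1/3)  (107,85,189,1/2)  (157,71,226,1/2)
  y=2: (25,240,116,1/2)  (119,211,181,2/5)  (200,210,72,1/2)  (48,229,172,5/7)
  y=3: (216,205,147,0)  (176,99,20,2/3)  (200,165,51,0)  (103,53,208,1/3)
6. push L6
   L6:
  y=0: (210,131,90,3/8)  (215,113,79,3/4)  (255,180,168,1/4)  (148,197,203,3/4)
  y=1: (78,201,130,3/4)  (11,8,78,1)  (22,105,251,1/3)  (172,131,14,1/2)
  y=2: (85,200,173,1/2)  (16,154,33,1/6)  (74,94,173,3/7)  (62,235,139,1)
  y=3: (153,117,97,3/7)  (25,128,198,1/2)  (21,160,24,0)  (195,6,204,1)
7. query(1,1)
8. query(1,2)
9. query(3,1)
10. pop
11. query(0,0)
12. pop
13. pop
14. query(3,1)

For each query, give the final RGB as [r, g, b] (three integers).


query (1,1) [L1,L2,L3,L4,L5,L6] — begin 0,0,0
L1 α=1/3: [95/3, 223/3, 64/3]
L2 α=3/4: [1589/12, 241/12, 775/12]
L3 α=2/7: [9049/84, 1205/84, 9035/84]
L4 α=2/3: [51721/252, 38669/252, 14915/252]
L5 α=1/3: [62053/378, 51017/378, 36209/378]
L6 α=1: [11, 8, 78]
= [11, 8, 78]

(1,2) stack=L1,L2,L3,L4,L5,L6; from [0,0,0]:
+L1 (α=0) → [0, 0, 0]
+L2 (α=1/2) → [9, 55, 83]
+L3 (α=1/5) → [183/5, 61, 401/5]
+L4 (α=1/2) → [793/10, 82, 901/10]
+L5 (α=2/5) → [4759/50, 668/5, 6323/50]
+L6 (α=1/6) → [4919/60, 137, 6653/60]
= [82, 137, 111]

at x=3,y=1 over L1,L2,L3,L4,L5,L6:
after L1 α=2/3: [110/3, 344/3, 8]
after L2 α=3/4: [284/3, 545/3, 245/4]
after L3 α=1/3: [1282/9, 1534/9, 503/6]
after L4 α=1/5: [1292/9, 8044/45, 1219/15]
after L5 α=1/2: [2705/18, 11239/90, 4609/30]
after L6 α=1/2: [5801/36, 23029/180, 5029/60]
= [161, 128, 84]

query (0,0) [L1,L2,L3,L4,L5] — begin 0,0,0
after L1 α=1/2: [33/2, 37, 46]
after L2 α=3/4: [615/8, 313/4, 583/4]
after L3 α=0: [615/8, 313/4, 583/4]
after L4 α=3/5: [2907/20, 293/2, 667/10]
after L5 α=1/2: [3287/40, 619/4, 2927/20]
= [82, 155, 146]

at x=3,y=1 over L1,L2,L3:
after L1 α=2/3: [110/3, 344/3, 8]
after L2 α=3/4: [284/3, 545/3, 245/4]
after L3 α=1/3: [1282/9, 1534/9, 503/6]
= [142, 170, 84]
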